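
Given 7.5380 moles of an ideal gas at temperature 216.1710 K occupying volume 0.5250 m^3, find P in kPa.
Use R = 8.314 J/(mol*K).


P = nRT/V = 7.5380 * 8.314 * 216.1710 / 0.5250
= 13547.6380 / 0.5250 = 25805.0248 Pa = 25.8050 kPa

25.8050 kPa


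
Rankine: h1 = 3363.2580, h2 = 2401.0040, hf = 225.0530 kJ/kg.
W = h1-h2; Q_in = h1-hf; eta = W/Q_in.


W = 962.2540 kJ/kg
Q_in = 3138.2050 kJ/kg
eta = 0.3066 = 30.6626%

eta = 30.6626%


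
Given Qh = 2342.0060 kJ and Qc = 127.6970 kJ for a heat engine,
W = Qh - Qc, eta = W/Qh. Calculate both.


W = 2342.0060 - 127.6970 = 2214.3090 kJ
eta = 2214.3090 / 2342.0060 = 0.9455 = 94.5475%

W = 2214.3090 kJ, eta = 94.5475%


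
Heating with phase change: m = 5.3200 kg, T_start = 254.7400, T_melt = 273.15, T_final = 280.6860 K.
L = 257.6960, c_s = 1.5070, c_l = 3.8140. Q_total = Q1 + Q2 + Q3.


Q1 (sensible, solid) = 5.3200 * 1.5070 * 18.4100 = 147.5974 kJ
Q2 (latent) = 5.3200 * 257.6960 = 1370.9427 kJ
Q3 (sensible, liquid) = 5.3200 * 3.8140 * 7.5360 = 152.9091 kJ
Q_total = 1671.4492 kJ

1671.4492 kJ


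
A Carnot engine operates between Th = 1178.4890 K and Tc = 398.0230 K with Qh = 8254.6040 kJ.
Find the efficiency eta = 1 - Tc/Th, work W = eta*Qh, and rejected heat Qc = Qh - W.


eta = 1 - 398.0230/1178.4890 = 0.6623
W = 0.6623 * 8254.6040 = 5466.6932 kJ
Qc = 8254.6040 - 5466.6932 = 2787.9108 kJ

eta = 66.2260%, W = 5466.6932 kJ, Qc = 2787.9108 kJ


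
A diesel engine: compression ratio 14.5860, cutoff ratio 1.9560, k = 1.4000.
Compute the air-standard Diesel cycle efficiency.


r^(k-1) = 2.9213
rc^k = 2.5581
eta = 0.6015 = 60.1496%

60.1496%


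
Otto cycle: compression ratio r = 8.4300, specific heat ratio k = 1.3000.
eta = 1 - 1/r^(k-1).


r^(k-1) = 1.8956
eta = 1 - 1/1.8956 = 0.4725 = 47.2464%

47.2464%


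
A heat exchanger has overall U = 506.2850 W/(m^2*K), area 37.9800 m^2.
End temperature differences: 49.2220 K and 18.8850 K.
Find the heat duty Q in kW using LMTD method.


LMTD = 31.6679 K
Q = 506.2850 * 37.9800 * 31.6679 = 608932.9989 W = 608.9330 kW

608.9330 kW


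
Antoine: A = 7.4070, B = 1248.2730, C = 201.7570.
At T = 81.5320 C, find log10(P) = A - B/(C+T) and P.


C+T = 283.2890
B/(C+T) = 4.4064
log10(P) = 7.4070 - 4.4064 = 3.0006
P = 10^3.0006 = 1001.4773 mmHg

1001.4773 mmHg


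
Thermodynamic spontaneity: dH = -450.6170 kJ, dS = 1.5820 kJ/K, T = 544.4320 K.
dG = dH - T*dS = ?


T*dS = 544.4320 * 1.5820 = 861.2914 kJ
dG = -450.6170 - 861.2914 = -1311.9084 kJ (spontaneous)

dG = -1311.9084 kJ, spontaneous


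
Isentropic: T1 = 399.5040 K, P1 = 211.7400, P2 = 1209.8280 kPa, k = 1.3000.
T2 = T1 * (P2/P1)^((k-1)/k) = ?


(k-1)/k = 0.2308
(P2/P1)^exp = 1.4951
T2 = 399.5040 * 1.4951 = 597.3036 K

597.3036 K


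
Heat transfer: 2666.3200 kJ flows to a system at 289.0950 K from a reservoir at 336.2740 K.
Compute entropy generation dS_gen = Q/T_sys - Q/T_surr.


dS_sys = 2666.3200/289.0950 = 9.2230 kJ/K
dS_surr = -2666.3200/336.2740 = -7.9290 kJ/K
dS_gen = 9.2230 - 7.9290 = 1.2940 kJ/K (irreversible)

dS_gen = 1.2940 kJ/K, irreversible


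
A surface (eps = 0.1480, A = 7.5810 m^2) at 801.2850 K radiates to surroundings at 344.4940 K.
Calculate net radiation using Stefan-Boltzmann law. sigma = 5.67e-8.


T^4 = 4.1224e+11
Tsurr^4 = 1.4084e+10
Q = 0.1480 * 5.67e-8 * 7.5810 * 3.9815e+11 = 25329.2518 W

25329.2518 W


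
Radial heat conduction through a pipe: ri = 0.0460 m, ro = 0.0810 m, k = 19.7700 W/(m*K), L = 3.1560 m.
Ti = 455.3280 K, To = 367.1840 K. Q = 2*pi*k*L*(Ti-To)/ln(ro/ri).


dT = 88.1440 K
ln(ro/ri) = 0.5658
Q = 2*pi*19.7700*3.1560*88.1440 / 0.5658 = 61072.7378 W

61072.7378 W


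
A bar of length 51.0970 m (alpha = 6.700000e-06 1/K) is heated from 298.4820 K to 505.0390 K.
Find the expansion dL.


dT = 206.5570 K
dL = 6.700000e-06 * 51.0970 * 206.5570 = 0.070715 m
L_final = 51.167715 m

dL = 0.070715 m


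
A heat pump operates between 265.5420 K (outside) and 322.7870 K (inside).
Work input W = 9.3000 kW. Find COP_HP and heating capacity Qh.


COP = 322.7870 / 57.2450 = 5.6387
Qh = 5.6387 * 9.3000 = 52.4398 kW

COP = 5.6387, Qh = 52.4398 kW


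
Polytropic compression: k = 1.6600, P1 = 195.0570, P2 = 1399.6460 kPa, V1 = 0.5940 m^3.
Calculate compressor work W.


(k-1)/k = 0.3976
(P2/P1)^exp = 2.1892
W = 2.5152 * 195.0570 * 0.5940 * (2.1892 - 1) = 346.5434 kJ

346.5434 kJ


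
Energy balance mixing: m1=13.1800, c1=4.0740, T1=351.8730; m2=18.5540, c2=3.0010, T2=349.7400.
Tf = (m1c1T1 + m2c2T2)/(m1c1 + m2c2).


num = 38367.6503
den = 109.3759
Tf = 350.7871 K

350.7871 K


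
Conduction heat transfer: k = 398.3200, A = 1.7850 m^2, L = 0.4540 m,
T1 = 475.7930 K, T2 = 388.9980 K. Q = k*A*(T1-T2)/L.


dT = 86.7950 K
Q = 398.3200 * 1.7850 * 86.7950 / 0.4540 = 135928.0818 W

135928.0818 W


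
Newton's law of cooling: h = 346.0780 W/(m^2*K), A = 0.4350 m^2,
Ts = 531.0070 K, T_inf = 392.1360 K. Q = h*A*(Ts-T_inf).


dT = 138.8710 K
Q = 346.0780 * 0.4350 * 138.8710 = 20906.1861 W

20906.1861 W


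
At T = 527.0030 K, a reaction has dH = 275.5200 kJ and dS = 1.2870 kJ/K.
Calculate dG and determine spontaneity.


T*dS = 527.0030 * 1.2870 = 678.2529 kJ
dG = 275.5200 - 678.2529 = -402.7329 kJ (spontaneous)

dG = -402.7329 kJ, spontaneous


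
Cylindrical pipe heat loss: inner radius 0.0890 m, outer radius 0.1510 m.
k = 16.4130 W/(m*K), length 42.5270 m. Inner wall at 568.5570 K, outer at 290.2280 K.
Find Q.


dT = 278.3290 K
ln(ro/ri) = 0.5286
Q = 2*pi*16.4130*42.5270*278.3290 / 0.5286 = 2309022.5520 W

2309022.5520 W


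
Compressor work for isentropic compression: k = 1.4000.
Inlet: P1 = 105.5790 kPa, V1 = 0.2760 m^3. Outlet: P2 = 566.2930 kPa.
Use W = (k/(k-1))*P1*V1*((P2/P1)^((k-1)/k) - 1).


(k-1)/k = 0.2857
(P2/P1)^exp = 1.6159
W = 3.5000 * 105.5790 * 0.2760 * (1.6159 - 1) = 62.8166 kJ

62.8166 kJ


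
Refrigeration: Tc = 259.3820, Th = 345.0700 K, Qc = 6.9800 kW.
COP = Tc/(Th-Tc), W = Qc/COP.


COP = 259.3820 / 85.6880 = 3.0271
W = 6.9800 / 3.0271 = 2.3059 kW

COP = 3.0271, W = 2.3059 kW


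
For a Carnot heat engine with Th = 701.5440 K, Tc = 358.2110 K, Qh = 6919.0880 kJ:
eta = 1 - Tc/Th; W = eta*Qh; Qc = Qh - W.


eta = 1 - 358.2110/701.5440 = 0.4894
W = 0.4894 * 6919.0880 = 3386.1757 kJ
Qc = 6919.0880 - 3386.1757 = 3532.9123 kJ

eta = 48.9396%, W = 3386.1757 kJ, Qc = 3532.9123 kJ


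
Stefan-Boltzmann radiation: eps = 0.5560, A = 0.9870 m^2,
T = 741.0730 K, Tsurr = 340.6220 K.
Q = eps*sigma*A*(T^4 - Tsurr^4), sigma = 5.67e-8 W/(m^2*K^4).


T^4 = 3.0161e+11
Tsurr^4 = 1.3461e+10
Q = 0.5560 * 5.67e-8 * 0.9870 * 2.8815e+11 = 8965.8121 W

8965.8121 W


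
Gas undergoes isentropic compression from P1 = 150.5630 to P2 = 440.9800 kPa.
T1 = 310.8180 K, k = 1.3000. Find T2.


(k-1)/k = 0.2308
(P2/P1)^exp = 1.2814
T2 = 310.8180 * 1.2814 = 398.2963 K

398.2963 K


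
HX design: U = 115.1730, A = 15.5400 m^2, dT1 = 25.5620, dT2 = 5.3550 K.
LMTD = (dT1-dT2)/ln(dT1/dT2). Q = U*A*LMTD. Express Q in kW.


LMTD = 12.9277 K
Q = 115.1730 * 15.5400 * 12.9277 = 23137.8709 W = 23.1379 kW

23.1379 kW


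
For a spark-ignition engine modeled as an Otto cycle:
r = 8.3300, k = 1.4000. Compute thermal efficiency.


r^(k-1) = 2.3348
eta = 1 - 1/2.3348 = 0.5717 = 57.1706%

57.1706%


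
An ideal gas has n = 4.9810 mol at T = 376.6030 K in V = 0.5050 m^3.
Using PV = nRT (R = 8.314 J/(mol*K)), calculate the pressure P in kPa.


P = nRT/V = 4.9810 * 8.314 * 376.6030 / 0.5050
= 15595.8962 / 0.5050 = 30882.9629 Pa = 30.8830 kPa

30.8830 kPa


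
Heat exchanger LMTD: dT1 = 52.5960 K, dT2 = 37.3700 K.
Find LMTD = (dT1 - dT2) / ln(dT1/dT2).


dT1/dT2 = 1.4074
ln(dT1/dT2) = 0.3418
LMTD = 15.2260 / 0.3418 = 44.5502 K

44.5502 K


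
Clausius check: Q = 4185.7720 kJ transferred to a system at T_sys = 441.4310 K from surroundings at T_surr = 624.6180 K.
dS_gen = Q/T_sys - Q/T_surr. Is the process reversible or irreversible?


dS_sys = 4185.7720/441.4310 = 9.4823 kJ/K
dS_surr = -4185.7720/624.6180 = -6.7013 kJ/K
dS_gen = 9.4823 - 6.7013 = 2.7809 kJ/K (irreversible)

dS_gen = 2.7809 kJ/K, irreversible


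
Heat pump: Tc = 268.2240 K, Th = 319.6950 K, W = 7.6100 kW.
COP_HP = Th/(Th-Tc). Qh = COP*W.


COP = 319.6950 / 51.4710 = 6.2112
Qh = 6.2112 * 7.6100 = 47.2670 kW

COP = 6.2112, Qh = 47.2670 kW


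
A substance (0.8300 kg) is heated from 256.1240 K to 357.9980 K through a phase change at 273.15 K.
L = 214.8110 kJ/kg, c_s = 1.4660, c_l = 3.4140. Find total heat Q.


Q1 (sensible, solid) = 0.8300 * 1.4660 * 17.0260 = 20.7169 kJ
Q2 (latent) = 0.8300 * 214.8110 = 178.2931 kJ
Q3 (sensible, liquid) = 0.8300 * 3.4140 * 84.8480 = 240.4270 kJ
Q_total = 439.4370 kJ

439.4370 kJ


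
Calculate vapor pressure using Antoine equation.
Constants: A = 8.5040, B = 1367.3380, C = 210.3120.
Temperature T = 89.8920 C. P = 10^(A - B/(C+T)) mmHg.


C+T = 300.2040
B/(C+T) = 4.5547
log10(P) = 8.5040 - 4.5547 = 3.9493
P = 10^3.9493 = 8898.2348 mmHg

8898.2348 mmHg


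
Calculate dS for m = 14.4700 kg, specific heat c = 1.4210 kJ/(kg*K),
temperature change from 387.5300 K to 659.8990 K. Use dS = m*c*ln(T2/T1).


T2/T1 = 1.7028
ln(T2/T1) = 0.5323
dS = 14.4700 * 1.4210 * 0.5323 = 10.9450 kJ/K

10.9450 kJ/K


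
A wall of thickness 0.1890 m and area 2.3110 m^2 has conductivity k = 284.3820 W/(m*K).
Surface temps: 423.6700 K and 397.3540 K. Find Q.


dT = 26.3160 K
Q = 284.3820 * 2.3110 * 26.3160 / 0.1890 = 91508.2233 W

91508.2233 W


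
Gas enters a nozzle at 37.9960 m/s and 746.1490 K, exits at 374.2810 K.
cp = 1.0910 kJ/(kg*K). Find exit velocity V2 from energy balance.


dT = 371.8680 K
2*cp*1000*dT = 811415.9760
V1^2 = 1443.6960
V2 = sqrt(812859.6720) = 901.5873 m/s

901.5873 m/s


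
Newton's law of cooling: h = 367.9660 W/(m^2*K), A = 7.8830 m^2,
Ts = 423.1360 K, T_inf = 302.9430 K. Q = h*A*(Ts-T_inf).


dT = 120.1930 K
Q = 367.9660 * 7.8830 * 120.1930 = 348640.9478 W

348640.9478 W


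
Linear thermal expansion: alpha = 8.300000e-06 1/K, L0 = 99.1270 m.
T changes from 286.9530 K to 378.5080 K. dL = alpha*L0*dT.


dT = 91.5550 K
dL = 8.300000e-06 * 99.1270 * 91.5550 = 0.075327 m
L_final = 99.202327 m

dL = 0.075327 m


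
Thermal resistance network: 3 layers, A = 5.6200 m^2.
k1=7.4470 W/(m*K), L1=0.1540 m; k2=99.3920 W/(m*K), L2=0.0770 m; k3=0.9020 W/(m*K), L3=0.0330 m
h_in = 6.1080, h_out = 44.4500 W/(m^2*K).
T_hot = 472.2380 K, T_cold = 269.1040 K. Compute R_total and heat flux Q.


R_conv_in = 1/(6.1080*5.6200) = 0.0291
R_1 = 0.1540/(7.4470*5.6200) = 0.0037
R_2 = 0.0770/(99.3920*5.6200) = 0.0001
R_3 = 0.0330/(0.9020*5.6200) = 0.0065
R_conv_out = 1/(44.4500*5.6200) = 0.0040
R_total = 0.0435 K/W
Q = 203.1340 / 0.0435 = 4673.8299 W

R_total = 0.0435 K/W, Q = 4673.8299 W


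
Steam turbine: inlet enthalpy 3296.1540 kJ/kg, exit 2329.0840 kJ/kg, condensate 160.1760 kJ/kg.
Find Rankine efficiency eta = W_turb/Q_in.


W = 967.0700 kJ/kg
Q_in = 3135.9780 kJ/kg
eta = 0.3084 = 30.8379%

eta = 30.8379%


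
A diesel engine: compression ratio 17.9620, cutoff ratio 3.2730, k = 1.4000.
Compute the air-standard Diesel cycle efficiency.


r^(k-1) = 3.1750
rc^k = 5.2593
eta = 0.5784 = 57.8435%

57.8435%


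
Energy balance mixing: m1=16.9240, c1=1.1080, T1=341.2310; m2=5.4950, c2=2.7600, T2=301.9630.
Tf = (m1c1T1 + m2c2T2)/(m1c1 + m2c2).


num = 10978.3240
den = 33.9180
Tf = 323.6726 K

323.6726 K


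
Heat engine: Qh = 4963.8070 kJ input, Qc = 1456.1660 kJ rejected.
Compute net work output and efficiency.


W = 4963.8070 - 1456.1660 = 3507.6410 kJ
eta = 3507.6410 / 4963.8070 = 0.7066 = 70.6643%

W = 3507.6410 kJ, eta = 70.6643%


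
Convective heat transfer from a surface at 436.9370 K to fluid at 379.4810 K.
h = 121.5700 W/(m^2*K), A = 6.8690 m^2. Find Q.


dT = 57.4560 K
Q = 121.5700 * 6.8690 * 57.4560 = 47979.4561 W

47979.4561 W


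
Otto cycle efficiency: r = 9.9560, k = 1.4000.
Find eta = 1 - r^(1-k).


r^(k-1) = 2.5075
eta = 1 - 1/2.5075 = 0.6012 = 60.1190%

60.1190%


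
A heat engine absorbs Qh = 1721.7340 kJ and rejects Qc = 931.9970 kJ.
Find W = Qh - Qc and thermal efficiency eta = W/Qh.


W = 1721.7340 - 931.9970 = 789.7370 kJ
eta = 789.7370 / 1721.7340 = 0.4587 = 45.8687%

W = 789.7370 kJ, eta = 45.8687%


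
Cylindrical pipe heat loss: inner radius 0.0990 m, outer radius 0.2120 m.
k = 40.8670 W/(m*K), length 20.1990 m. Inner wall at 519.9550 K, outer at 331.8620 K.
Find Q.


dT = 188.0930 K
ln(ro/ri) = 0.7615
Q = 2*pi*40.8670*20.1990*188.0930 / 0.7615 = 1281162.9476 W

1281162.9476 W


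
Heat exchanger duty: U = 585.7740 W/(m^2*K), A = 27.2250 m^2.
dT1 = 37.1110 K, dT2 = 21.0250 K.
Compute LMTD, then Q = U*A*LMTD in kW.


LMTD = 28.3104 K
Q = 585.7740 * 27.2250 * 28.3104 = 451485.5816 W = 451.4856 kW

451.4856 kW


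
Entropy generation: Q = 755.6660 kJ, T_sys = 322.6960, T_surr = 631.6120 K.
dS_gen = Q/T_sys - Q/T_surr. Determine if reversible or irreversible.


dS_sys = 755.6660/322.6960 = 2.3417 kJ/K
dS_surr = -755.6660/631.6120 = -1.1964 kJ/K
dS_gen = 2.3417 - 1.1964 = 1.1453 kJ/K (irreversible)

dS_gen = 1.1453 kJ/K, irreversible


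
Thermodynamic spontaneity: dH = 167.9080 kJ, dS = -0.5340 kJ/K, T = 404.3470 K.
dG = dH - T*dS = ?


T*dS = 404.3470 * -0.5340 = -215.9213 kJ
dG = 167.9080 + 215.9213 = 383.8293 kJ (non-spontaneous)

dG = 383.8293 kJ, non-spontaneous


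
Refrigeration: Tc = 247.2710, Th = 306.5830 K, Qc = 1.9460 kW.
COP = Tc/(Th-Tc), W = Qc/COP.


COP = 247.2710 / 59.3120 = 4.1690
W = 1.9460 / 4.1690 = 0.4668 kW

COP = 4.1690, W = 0.4668 kW


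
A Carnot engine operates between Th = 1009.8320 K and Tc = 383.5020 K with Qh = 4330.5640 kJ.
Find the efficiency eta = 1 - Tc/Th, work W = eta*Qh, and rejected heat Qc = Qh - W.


eta = 1 - 383.5020/1009.8320 = 0.6202
W = 0.6202 * 4330.5640 = 2685.9539 kJ
Qc = 4330.5640 - 2685.9539 = 1644.6101 kJ

eta = 62.0232%, W = 2685.9539 kJ, Qc = 1644.6101 kJ


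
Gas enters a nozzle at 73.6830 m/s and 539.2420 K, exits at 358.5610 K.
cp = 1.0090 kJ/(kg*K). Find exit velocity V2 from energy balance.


dT = 180.6810 K
2*cp*1000*dT = 364614.2580
V1^2 = 5429.1845
V2 = sqrt(370043.4425) = 608.3120 m/s

608.3120 m/s


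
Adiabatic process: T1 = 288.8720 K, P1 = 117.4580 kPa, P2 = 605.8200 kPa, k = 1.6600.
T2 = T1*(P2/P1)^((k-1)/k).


(k-1)/k = 0.3976
(P2/P1)^exp = 1.9199
T2 = 288.8720 * 1.9199 = 554.5913 K

554.5913 K


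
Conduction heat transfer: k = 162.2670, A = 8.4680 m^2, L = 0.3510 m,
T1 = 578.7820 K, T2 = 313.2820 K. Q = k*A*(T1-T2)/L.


dT = 265.5000 K
Q = 162.2670 * 8.4680 * 265.5000 / 0.3510 = 1039365.9026 W

1039365.9026 W


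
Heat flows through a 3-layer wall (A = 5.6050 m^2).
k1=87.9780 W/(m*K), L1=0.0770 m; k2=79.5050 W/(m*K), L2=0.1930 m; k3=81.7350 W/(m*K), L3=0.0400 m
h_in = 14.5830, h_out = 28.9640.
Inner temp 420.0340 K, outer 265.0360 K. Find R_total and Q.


R_conv_in = 1/(14.5830*5.6050) = 0.0122
R_1 = 0.0770/(87.9780*5.6050) = 0.0002
R_2 = 0.1930/(79.5050*5.6050) = 0.0004
R_3 = 0.0400/(81.7350*5.6050) = 8.7312e-05
R_conv_out = 1/(28.9640*5.6050) = 0.0062
R_total = 0.0191 K/W
Q = 154.9980 / 0.0191 = 8127.5871 W

R_total = 0.0191 K/W, Q = 8127.5871 W


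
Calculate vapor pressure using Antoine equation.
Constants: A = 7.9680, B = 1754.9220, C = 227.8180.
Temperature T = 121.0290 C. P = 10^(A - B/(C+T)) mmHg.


C+T = 348.8470
B/(C+T) = 5.0306
log10(P) = 7.9680 - 5.0306 = 2.9374
P = 10^2.9374 = 865.6948 mmHg

865.6948 mmHg


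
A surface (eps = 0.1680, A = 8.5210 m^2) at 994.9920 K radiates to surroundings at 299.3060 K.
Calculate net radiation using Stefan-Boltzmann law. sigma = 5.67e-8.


T^4 = 9.8012e+11
Tsurr^4 = 8.0253e+09
Q = 0.1680 * 5.67e-8 * 8.5210 * 9.7209e+11 = 78902.4656 W

78902.4656 W


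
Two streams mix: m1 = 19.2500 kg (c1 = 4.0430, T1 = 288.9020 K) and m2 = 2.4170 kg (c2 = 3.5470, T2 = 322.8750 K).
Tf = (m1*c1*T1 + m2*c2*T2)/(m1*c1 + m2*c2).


num = 25252.6320
den = 86.4008
Tf = 292.2730 K

292.2730 K


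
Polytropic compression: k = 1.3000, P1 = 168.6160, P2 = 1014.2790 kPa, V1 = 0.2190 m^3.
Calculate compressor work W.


(k-1)/k = 0.2308
(P2/P1)^exp = 1.5130
W = 4.3333 * 168.6160 * 0.2190 * (1.5130 - 1) = 82.0829 kJ

82.0829 kJ


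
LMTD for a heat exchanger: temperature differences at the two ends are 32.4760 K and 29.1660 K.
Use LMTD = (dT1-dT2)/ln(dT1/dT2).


dT1/dT2 = 1.1135
ln(dT1/dT2) = 0.1075
LMTD = 3.3100 / 0.1075 = 30.7914 K

30.7914 K


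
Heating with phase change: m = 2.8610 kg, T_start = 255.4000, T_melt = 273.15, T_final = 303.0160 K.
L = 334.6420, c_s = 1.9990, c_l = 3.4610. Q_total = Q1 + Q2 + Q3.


Q1 (sensible, solid) = 2.8610 * 1.9990 * 17.7500 = 101.5147 kJ
Q2 (latent) = 2.8610 * 334.6420 = 957.4108 kJ
Q3 (sensible, liquid) = 2.8610 * 3.4610 * 29.8660 = 295.7308 kJ
Q_total = 1354.6563 kJ

1354.6563 kJ


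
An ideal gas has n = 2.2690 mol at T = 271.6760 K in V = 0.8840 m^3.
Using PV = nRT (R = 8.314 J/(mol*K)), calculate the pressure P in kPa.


P = nRT/V = 2.2690 * 8.314 * 271.6760 / 0.8840
= 5125.0227 / 0.8840 = 5797.5370 Pa = 5.7975 kPa

5.7975 kPa


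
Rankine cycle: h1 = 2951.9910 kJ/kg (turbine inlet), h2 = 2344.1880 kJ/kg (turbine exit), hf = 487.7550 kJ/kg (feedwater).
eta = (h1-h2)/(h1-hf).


W = 607.8030 kJ/kg
Q_in = 2464.2360 kJ/kg
eta = 0.2466 = 24.6650%

eta = 24.6650%


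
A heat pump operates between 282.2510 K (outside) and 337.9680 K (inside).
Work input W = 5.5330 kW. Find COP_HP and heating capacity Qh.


COP = 337.9680 / 55.7170 = 6.0658
Qh = 6.0658 * 5.5330 = 33.5621 kW

COP = 6.0658, Qh = 33.5621 kW


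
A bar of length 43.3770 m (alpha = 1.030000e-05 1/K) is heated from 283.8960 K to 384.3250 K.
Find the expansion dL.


dT = 100.4290 K
dL = 1.030000e-05 * 43.3770 * 100.4290 = 0.044870 m
L_final = 43.421870 m

dL = 0.044870 m


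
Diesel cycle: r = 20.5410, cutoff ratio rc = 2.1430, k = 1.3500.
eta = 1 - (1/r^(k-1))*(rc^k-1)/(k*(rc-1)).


r^(k-1) = 2.8802
rc^k = 2.7982
eta = 0.5954 = 59.5385%

59.5385%


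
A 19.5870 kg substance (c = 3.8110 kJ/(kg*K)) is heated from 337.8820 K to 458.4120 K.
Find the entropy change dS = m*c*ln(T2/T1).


T2/T1 = 1.3567
ln(T2/T1) = 0.3051
dS = 19.5870 * 3.8110 * 0.3051 = 22.7724 kJ/K

22.7724 kJ/K


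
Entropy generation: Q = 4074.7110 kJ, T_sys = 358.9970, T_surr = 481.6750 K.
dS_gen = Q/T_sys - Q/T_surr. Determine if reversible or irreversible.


dS_sys = 4074.7110/358.9970 = 11.3503 kJ/K
dS_surr = -4074.7110/481.6750 = -8.4595 kJ/K
dS_gen = 11.3503 - 8.4595 = 2.8908 kJ/K (irreversible)

dS_gen = 2.8908 kJ/K, irreversible


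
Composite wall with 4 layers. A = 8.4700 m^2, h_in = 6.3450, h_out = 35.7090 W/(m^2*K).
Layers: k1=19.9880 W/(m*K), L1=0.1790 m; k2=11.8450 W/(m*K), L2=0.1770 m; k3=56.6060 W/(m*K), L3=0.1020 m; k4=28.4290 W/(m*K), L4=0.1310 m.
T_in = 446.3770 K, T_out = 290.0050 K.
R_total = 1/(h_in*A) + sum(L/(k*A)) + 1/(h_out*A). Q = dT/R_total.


R_conv_in = 1/(6.3450*8.4700) = 0.0186
R_1 = 0.1790/(19.9880*8.4700) = 0.0011
R_2 = 0.1770/(11.8450*8.4700) = 0.0018
R_3 = 0.1020/(56.6060*8.4700) = 0.0002
R_4 = 0.1310/(28.4290*8.4700) = 0.0005
R_conv_out = 1/(35.7090*8.4700) = 0.0033
R_total = 0.0255 K/W
Q = 156.3720 / 0.0255 = 6134.1710 W

R_total = 0.0255 K/W, Q = 6134.1710 W


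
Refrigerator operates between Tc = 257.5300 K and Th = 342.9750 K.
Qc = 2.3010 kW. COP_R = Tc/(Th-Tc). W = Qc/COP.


COP = 257.5300 / 85.4450 = 3.0140
W = 2.3010 / 3.0140 = 0.7634 kW

COP = 3.0140, W = 0.7634 kW


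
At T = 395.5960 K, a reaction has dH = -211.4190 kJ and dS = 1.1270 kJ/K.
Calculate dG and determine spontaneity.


T*dS = 395.5960 * 1.1270 = 445.8367 kJ
dG = -211.4190 - 445.8367 = -657.2557 kJ (spontaneous)

dG = -657.2557 kJ, spontaneous


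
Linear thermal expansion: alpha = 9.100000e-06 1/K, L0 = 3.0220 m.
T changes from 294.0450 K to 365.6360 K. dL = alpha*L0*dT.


dT = 71.5910 K
dL = 9.100000e-06 * 3.0220 * 71.5910 = 0.001969 m
L_final = 3.023969 m

dL = 0.001969 m


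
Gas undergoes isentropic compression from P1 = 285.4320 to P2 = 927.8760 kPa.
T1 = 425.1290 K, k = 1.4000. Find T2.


(k-1)/k = 0.2857
(P2/P1)^exp = 1.4005
T2 = 425.1290 * 1.4005 = 595.3917 K

595.3917 K


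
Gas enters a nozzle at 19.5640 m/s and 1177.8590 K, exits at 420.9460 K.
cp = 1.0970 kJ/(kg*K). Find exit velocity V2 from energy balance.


dT = 756.9130 K
2*cp*1000*dT = 1660667.1220
V1^2 = 382.7501
V2 = sqrt(1661049.8721) = 1288.8172 m/s

1288.8172 m/s


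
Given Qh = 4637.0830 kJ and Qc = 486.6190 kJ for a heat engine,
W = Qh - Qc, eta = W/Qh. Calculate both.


W = 4637.0830 - 486.6190 = 4150.4640 kJ
eta = 4150.4640 / 4637.0830 = 0.8951 = 89.5059%

W = 4150.4640 kJ, eta = 89.5059%


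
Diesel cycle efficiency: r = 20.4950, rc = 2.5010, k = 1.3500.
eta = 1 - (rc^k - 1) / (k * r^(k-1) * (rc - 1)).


r^(k-1) = 2.8779
rc^k = 3.4471
eta = 0.5804 = 58.0376%

58.0376%


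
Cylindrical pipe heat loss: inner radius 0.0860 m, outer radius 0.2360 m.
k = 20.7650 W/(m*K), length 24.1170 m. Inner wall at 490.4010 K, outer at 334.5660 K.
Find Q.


dT = 155.8350 K
ln(ro/ri) = 1.0095
Q = 2*pi*20.7650*24.1170*155.8350 / 1.0095 = 485736.1584 W

485736.1584 W


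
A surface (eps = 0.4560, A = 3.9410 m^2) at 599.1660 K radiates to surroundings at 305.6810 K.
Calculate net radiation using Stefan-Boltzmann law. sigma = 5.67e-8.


T^4 = 1.2888e+11
Tsurr^4 = 8.7312e+09
Q = 0.4560 * 5.67e-8 * 3.9410 * 1.2015e+11 = 12242.6978 W

12242.6978 W


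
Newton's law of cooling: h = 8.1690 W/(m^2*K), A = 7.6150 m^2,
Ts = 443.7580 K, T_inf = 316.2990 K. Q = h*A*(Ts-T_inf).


dT = 127.4590 K
Q = 8.1690 * 7.6150 * 127.4590 = 7928.8337 W

7928.8337 W


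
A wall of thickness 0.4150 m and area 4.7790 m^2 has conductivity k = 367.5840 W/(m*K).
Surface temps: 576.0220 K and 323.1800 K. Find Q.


dT = 252.8420 K
Q = 367.5840 * 4.7790 * 252.8420 / 0.4150 = 1070273.4452 W

1070273.4452 W


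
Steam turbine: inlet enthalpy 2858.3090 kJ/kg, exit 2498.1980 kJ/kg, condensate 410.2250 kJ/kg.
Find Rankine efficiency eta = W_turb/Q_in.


W = 360.1110 kJ/kg
Q_in = 2448.0840 kJ/kg
eta = 0.1471 = 14.7099%

eta = 14.7099%


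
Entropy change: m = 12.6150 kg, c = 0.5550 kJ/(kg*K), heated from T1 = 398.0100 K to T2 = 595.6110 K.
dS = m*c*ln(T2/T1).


T2/T1 = 1.4965
ln(T2/T1) = 0.4031
dS = 12.6150 * 0.5550 * 0.4031 = 2.8223 kJ/K

2.8223 kJ/K


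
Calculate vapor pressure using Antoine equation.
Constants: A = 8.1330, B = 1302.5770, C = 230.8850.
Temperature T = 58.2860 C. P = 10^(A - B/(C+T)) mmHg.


C+T = 289.1710
B/(C+T) = 4.5045
log10(P) = 8.1330 - 4.5045 = 3.6285
P = 10^3.6285 = 4250.8762 mmHg

4250.8762 mmHg


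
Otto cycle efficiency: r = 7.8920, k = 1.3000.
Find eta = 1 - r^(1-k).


r^(k-1) = 1.8585
eta = 1 - 1/1.8585 = 0.4619 = 46.1924%

46.1924%


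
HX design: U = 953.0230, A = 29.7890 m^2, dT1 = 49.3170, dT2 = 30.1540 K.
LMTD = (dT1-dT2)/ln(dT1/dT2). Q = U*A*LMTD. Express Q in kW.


LMTD = 38.9530 K
Q = 953.0230 * 29.7890 * 38.9530 = 1105861.4640 W = 1105.8615 kW

1105.8615 kW


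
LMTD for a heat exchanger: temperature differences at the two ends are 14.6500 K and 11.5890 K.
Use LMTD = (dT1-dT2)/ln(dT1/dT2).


dT1/dT2 = 1.2641
ln(dT1/dT2) = 0.2344
LMTD = 3.0610 / 0.2344 = 13.0598 K

13.0598 K


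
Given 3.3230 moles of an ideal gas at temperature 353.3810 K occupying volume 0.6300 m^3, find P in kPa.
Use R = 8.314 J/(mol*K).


P = nRT/V = 3.3230 * 8.314 * 353.3810 / 0.6300
= 9763.0060 / 0.6300 = 15496.8349 Pa = 15.4968 kPa

15.4968 kPa


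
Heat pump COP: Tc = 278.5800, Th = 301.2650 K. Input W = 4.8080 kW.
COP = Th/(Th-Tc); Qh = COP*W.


COP = 301.2650 / 22.6850 = 13.2804
Qh = 13.2804 * 4.8080 = 63.8520 kW

COP = 13.2804, Qh = 63.8520 kW


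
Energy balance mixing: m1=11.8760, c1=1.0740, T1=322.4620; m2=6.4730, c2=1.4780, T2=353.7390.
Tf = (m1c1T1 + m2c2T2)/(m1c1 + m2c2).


num = 7497.2003
den = 22.3219
Tf = 335.8672 K

335.8672 K


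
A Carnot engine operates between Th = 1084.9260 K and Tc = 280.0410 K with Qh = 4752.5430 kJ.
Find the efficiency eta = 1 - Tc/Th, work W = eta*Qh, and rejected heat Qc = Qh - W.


eta = 1 - 280.0410/1084.9260 = 0.7419
W = 0.7419 * 4752.5430 = 3525.8170 kJ
Qc = 4752.5430 - 3525.8170 = 1226.7260 kJ

eta = 74.1880%, W = 3525.8170 kJ, Qc = 1226.7260 kJ


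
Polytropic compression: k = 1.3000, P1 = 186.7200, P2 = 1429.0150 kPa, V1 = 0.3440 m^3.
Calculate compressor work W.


(k-1)/k = 0.2308
(P2/P1)^exp = 1.5994
W = 4.3333 * 186.7200 * 0.3440 * (1.5994 - 1) = 166.8429 kJ

166.8429 kJ


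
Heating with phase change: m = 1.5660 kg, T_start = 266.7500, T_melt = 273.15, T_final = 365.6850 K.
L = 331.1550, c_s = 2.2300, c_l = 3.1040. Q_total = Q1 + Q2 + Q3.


Q1 (sensible, solid) = 1.5660 * 2.2300 * 6.4000 = 22.3500 kJ
Q2 (latent) = 1.5660 * 331.1550 = 518.5887 kJ
Q3 (sensible, liquid) = 1.5660 * 3.1040 * 92.5350 = 449.8001 kJ
Q_total = 990.7387 kJ

990.7387 kJ


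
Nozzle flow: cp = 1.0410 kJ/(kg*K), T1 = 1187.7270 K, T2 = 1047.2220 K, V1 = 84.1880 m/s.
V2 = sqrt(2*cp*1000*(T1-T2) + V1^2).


dT = 140.5050 K
2*cp*1000*dT = 292531.4100
V1^2 = 7087.6193
V2 = sqrt(299619.0293) = 547.3747 m/s

547.3747 m/s


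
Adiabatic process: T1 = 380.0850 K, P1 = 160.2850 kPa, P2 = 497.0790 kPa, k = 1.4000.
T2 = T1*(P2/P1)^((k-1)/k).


(k-1)/k = 0.2857
(P2/P1)^exp = 1.3818
T2 = 380.0850 * 1.3818 = 525.1926 K

525.1926 K


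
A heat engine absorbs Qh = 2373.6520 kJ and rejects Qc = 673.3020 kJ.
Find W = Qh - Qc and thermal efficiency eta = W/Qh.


W = 2373.6520 - 673.3020 = 1700.3500 kJ
eta = 1700.3500 / 2373.6520 = 0.7163 = 71.6343%

W = 1700.3500 kJ, eta = 71.6343%


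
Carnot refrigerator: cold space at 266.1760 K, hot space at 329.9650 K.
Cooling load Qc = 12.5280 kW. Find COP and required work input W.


COP = 266.1760 / 63.7890 = 4.1728
W = 12.5280 / 4.1728 = 3.0023 kW

COP = 4.1728, W = 3.0023 kW


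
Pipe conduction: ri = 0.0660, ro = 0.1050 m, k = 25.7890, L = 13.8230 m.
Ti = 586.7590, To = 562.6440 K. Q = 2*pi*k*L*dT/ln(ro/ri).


dT = 24.1150 K
ln(ro/ri) = 0.4643
Q = 2*pi*25.7890*13.8230*24.1150 / 0.4643 = 116332.2199 W

116332.2199 W


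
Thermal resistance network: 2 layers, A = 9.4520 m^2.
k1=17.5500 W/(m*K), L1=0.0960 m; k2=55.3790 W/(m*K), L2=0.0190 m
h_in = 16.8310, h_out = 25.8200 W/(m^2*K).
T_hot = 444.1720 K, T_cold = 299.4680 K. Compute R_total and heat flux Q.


R_conv_in = 1/(16.8310*9.4520) = 0.0063
R_1 = 0.0960/(17.5500*9.4520) = 0.0006
R_2 = 0.0190/(55.3790*9.4520) = 3.6298e-05
R_conv_out = 1/(25.8200*9.4520) = 0.0041
R_total = 0.0110 K/W
Q = 144.7040 / 0.0110 = 13156.8048 W

R_total = 0.0110 K/W, Q = 13156.8048 W


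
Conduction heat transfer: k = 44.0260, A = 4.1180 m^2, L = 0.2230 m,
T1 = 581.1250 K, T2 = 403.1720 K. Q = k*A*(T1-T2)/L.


dT = 177.9530 K
Q = 44.0260 * 4.1180 * 177.9530 / 0.2230 = 144675.8433 W

144675.8433 W


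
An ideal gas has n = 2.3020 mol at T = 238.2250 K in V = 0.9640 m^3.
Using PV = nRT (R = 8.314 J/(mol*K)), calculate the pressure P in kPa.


P = nRT/V = 2.3020 * 8.314 * 238.2250 / 0.9640
= 4559.3473 / 0.9640 = 4729.6134 Pa = 4.7296 kPa

4.7296 kPa


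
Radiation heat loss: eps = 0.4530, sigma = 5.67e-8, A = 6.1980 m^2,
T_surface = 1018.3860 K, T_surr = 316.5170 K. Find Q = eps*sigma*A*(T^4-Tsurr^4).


T^4 = 1.0756e+12
Tsurr^4 = 1.0037e+10
Q = 0.4530 * 5.67e-8 * 6.1980 * 1.0656e+12 = 169633.2530 W

169633.2530 W


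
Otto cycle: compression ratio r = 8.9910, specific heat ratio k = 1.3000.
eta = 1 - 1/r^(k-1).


r^(k-1) = 1.9326
eta = 1 - 1/1.9326 = 0.4826 = 48.2563%

48.2563%


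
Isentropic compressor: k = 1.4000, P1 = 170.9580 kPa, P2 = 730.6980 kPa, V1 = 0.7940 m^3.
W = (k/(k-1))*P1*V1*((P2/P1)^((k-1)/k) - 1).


(k-1)/k = 0.2857
(P2/P1)^exp = 1.5144
W = 3.5000 * 170.9580 * 0.7940 * (1.5144 - 1) = 244.3905 kJ

244.3905 kJ


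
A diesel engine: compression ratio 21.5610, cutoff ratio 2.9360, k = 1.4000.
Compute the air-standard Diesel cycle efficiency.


r^(k-1) = 3.4156
rc^k = 4.5171
eta = 0.6201 = 62.0089%

62.0089%


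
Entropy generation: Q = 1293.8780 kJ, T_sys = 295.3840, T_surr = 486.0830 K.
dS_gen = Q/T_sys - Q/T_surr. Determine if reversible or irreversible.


dS_sys = 1293.8780/295.3840 = 4.3803 kJ/K
dS_surr = -1293.8780/486.0830 = -2.6618 kJ/K
dS_gen = 4.3803 - 2.6618 = 1.7185 kJ/K (irreversible)

dS_gen = 1.7185 kJ/K, irreversible


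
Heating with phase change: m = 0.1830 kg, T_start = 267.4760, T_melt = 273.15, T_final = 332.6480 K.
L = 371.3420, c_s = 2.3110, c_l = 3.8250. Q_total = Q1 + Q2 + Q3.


Q1 (sensible, solid) = 0.1830 * 2.3110 * 5.6740 = 2.3996 kJ
Q2 (latent) = 0.1830 * 371.3420 = 67.9556 kJ
Q3 (sensible, liquid) = 0.1830 * 3.8250 * 59.4980 = 41.6471 kJ
Q_total = 112.0023 kJ

112.0023 kJ


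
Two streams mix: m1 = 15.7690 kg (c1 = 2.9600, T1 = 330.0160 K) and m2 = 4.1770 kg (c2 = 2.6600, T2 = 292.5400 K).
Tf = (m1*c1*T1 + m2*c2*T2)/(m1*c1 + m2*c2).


num = 18654.2653
den = 57.7871
Tf = 322.8104 K

322.8104 K


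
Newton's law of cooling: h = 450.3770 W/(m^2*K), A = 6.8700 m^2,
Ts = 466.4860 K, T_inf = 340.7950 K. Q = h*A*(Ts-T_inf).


dT = 125.6910 K
Q = 450.3770 * 6.8700 * 125.6910 = 388899.2649 W

388899.2649 W


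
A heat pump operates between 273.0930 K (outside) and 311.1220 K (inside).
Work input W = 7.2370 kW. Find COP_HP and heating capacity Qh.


COP = 311.1220 / 38.0290 = 8.1812
Qh = 8.1812 * 7.2370 = 59.2072 kW

COP = 8.1812, Qh = 59.2072 kW


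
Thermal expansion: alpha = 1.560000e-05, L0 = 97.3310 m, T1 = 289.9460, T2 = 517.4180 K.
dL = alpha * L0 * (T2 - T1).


dT = 227.4720 K
dL = 1.560000e-05 * 97.3310 * 227.4720 = 0.345385 m
L_final = 97.676385 m

dL = 0.345385 m


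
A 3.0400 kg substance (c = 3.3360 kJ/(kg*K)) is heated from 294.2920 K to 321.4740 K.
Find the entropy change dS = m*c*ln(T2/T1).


T2/T1 = 1.0924
ln(T2/T1) = 0.0883
dS = 3.0400 * 3.3360 * 0.0883 = 0.8959 kJ/K

0.8959 kJ/K


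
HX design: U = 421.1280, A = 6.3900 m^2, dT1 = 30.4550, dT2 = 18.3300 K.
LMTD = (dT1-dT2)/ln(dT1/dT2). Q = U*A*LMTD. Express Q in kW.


LMTD = 23.8817 K
Q = 421.1280 * 6.3900 * 23.8817 = 64265.8189 W = 64.2658 kW

64.2658 kW


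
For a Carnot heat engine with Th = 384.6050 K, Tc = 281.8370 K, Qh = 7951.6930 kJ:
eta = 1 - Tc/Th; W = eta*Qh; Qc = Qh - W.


eta = 1 - 281.8370/384.6050 = 0.2672
W = 0.2672 * 7951.6930 = 2124.7243 kJ
Qc = 7951.6930 - 2124.7243 = 5826.9687 kJ

eta = 26.7204%, W = 2124.7243 kJ, Qc = 5826.9687 kJ


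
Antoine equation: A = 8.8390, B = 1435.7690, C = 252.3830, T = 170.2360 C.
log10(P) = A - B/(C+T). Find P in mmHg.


C+T = 422.6190
B/(C+T) = 3.3973
log10(P) = 8.8390 - 3.3973 = 5.4417
P = 10^5.4417 = 276494.8546 mmHg

276494.8546 mmHg


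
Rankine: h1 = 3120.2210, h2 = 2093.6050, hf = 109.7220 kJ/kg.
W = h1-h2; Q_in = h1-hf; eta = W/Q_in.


W = 1026.6160 kJ/kg
Q_in = 3010.4990 kJ/kg
eta = 0.3410 = 34.1012%

eta = 34.1012%


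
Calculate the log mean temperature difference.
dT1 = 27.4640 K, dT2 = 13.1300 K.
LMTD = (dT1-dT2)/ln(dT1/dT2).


dT1/dT2 = 2.0917
ln(dT1/dT2) = 0.7380
LMTD = 14.3340 / 0.7380 = 19.4234 K

19.4234 K


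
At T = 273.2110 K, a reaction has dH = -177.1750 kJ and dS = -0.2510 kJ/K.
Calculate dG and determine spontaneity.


T*dS = 273.2110 * -0.2510 = -68.5760 kJ
dG = -177.1750 + 68.5760 = -108.5990 kJ (spontaneous)

dG = -108.5990 kJ, spontaneous


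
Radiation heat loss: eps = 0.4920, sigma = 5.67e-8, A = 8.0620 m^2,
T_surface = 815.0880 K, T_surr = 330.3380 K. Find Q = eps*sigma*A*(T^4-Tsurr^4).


T^4 = 4.4139e+11
Tsurr^4 = 1.1908e+10
Q = 0.4920 * 5.67e-8 * 8.0620 * 4.2948e+11 = 96589.8375 W

96589.8375 W


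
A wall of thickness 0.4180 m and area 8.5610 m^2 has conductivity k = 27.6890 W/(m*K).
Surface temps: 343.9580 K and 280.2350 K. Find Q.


dT = 63.7230 K
Q = 27.6890 * 8.5610 * 63.7230 / 0.4180 = 36136.9671 W

36136.9671 W


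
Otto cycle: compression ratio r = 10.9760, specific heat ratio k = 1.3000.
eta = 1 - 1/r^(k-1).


r^(k-1) = 2.0518
eta = 1 - 1/2.0518 = 0.5126 = 51.2621%

51.2621%


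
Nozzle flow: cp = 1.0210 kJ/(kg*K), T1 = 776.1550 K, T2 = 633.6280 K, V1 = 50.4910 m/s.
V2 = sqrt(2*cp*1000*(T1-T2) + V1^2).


dT = 142.5270 K
2*cp*1000*dT = 291040.1340
V1^2 = 2549.3411
V2 = sqrt(293589.4751) = 541.8390 m/s

541.8390 m/s


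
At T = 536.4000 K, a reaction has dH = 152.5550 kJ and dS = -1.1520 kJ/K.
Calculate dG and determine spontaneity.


T*dS = 536.4000 * -1.1520 = -617.9328 kJ
dG = 152.5550 + 617.9328 = 770.4878 kJ (non-spontaneous)

dG = 770.4878 kJ, non-spontaneous


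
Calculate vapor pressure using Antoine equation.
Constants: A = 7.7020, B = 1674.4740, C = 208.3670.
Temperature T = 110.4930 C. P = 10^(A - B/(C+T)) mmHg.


C+T = 318.8600
B/(C+T) = 5.2514
log10(P) = 7.7020 - 5.2514 = 2.4506
P = 10^2.4506 = 282.2023 mmHg

282.2023 mmHg


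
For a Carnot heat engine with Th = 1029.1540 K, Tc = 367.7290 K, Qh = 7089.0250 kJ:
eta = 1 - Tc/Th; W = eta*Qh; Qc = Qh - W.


eta = 1 - 367.7290/1029.1540 = 0.6427
W = 0.6427 * 7089.0250 = 4556.0318 kJ
Qc = 7089.0250 - 4556.0318 = 2532.9932 kJ

eta = 64.2688%, W = 4556.0318 kJ, Qc = 2532.9932 kJ


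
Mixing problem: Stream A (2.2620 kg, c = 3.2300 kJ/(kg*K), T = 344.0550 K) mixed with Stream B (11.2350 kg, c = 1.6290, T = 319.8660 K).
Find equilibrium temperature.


num = 8367.8836
den = 25.6081
Tf = 326.7674 K

326.7674 K


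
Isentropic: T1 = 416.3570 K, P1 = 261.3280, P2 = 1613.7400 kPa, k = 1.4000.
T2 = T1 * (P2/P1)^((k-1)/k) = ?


(k-1)/k = 0.2857
(P2/P1)^exp = 1.6823
T2 = 416.3570 * 1.6823 = 700.4307 K

700.4307 K


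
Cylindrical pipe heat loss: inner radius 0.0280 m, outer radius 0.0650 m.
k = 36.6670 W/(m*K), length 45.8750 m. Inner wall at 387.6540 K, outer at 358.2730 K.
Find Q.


dT = 29.3810 K
ln(ro/ri) = 0.8422
Q = 2*pi*36.6670*45.8750*29.3810 / 0.8422 = 368715.6323 W

368715.6323 W


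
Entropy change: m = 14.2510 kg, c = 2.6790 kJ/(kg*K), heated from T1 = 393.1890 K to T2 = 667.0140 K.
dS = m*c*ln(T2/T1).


T2/T1 = 1.6964
ln(T2/T1) = 0.5285
dS = 14.2510 * 2.6790 * 0.5285 = 20.1781 kJ/K

20.1781 kJ/K


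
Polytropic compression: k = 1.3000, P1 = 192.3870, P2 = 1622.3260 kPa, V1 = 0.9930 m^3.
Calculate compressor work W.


(k-1)/k = 0.2308
(P2/P1)^exp = 1.6356
W = 4.3333 * 192.3870 * 0.9930 * (1.6356 - 1) = 526.1963 kJ

526.1963 kJ


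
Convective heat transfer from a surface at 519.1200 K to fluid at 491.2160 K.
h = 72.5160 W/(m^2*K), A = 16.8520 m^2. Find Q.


dT = 27.9040 K
Q = 72.5160 * 16.8520 * 27.9040 = 34099.7939 W

34099.7939 W


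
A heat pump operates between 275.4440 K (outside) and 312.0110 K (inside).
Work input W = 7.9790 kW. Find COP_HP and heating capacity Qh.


COP = 312.0110 / 36.5670 = 8.5326
Qh = 8.5326 * 7.9790 = 68.0815 kW

COP = 8.5326, Qh = 68.0815 kW


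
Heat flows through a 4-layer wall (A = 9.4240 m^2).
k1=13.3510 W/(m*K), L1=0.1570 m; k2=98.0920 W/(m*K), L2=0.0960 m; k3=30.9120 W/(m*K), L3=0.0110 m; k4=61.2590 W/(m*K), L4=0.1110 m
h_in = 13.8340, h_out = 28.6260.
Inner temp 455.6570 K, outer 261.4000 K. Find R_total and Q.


R_conv_in = 1/(13.8340*9.4240) = 0.0077
R_1 = 0.1570/(13.3510*9.4240) = 0.0012
R_2 = 0.0960/(98.0920*9.4240) = 0.0001
R_3 = 0.0110/(30.9120*9.4240) = 3.7760e-05
R_4 = 0.1110/(61.2590*9.4240) = 0.0002
R_conv_out = 1/(28.6260*9.4240) = 0.0037
R_total = 0.0130 K/W
Q = 194.2570 / 0.0130 = 14990.2143 W

R_total = 0.0130 K/W, Q = 14990.2143 W


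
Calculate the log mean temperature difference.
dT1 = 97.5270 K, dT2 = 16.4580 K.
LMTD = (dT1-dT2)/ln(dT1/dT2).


dT1/dT2 = 5.9258
ln(dT1/dT2) = 1.7793
LMTD = 81.0690 / 1.7793 = 45.5618 K

45.5618 K


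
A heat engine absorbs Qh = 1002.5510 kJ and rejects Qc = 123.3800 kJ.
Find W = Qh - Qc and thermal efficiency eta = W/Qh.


W = 1002.5510 - 123.3800 = 879.1710 kJ
eta = 879.1710 / 1002.5510 = 0.8769 = 87.6934%

W = 879.1710 kJ, eta = 87.6934%


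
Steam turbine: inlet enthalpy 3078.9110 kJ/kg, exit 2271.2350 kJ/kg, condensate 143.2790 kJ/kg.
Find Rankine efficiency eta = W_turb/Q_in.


W = 807.6760 kJ/kg
Q_in = 2935.6320 kJ/kg
eta = 0.2751 = 27.5128%

eta = 27.5128%


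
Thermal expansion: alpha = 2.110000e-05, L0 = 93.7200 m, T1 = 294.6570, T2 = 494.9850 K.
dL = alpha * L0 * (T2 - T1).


dT = 200.3280 K
dL = 2.110000e-05 * 93.7200 * 200.3280 = 0.396147 m
L_final = 94.116147 m

dL = 0.396147 m


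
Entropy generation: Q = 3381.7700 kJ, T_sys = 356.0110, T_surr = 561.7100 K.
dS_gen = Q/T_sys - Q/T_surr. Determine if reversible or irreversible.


dS_sys = 3381.7700/356.0110 = 9.4991 kJ/K
dS_surr = -3381.7700/561.7100 = -6.0205 kJ/K
dS_gen = 9.4991 - 6.0205 = 3.4786 kJ/K (irreversible)

dS_gen = 3.4786 kJ/K, irreversible


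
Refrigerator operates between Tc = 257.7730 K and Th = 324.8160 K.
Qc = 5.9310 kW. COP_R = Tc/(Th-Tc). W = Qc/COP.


COP = 257.7730 / 67.0430 = 3.8449
W = 5.9310 / 3.8449 = 1.5426 kW

COP = 3.8449, W = 1.5426 kW


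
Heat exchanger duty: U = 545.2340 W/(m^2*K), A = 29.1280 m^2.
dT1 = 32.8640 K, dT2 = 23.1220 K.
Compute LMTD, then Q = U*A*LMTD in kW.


LMTD = 27.7082 K
Q = 545.2340 * 29.1280 * 27.7082 = 440049.1078 W = 440.0491 kW

440.0491 kW


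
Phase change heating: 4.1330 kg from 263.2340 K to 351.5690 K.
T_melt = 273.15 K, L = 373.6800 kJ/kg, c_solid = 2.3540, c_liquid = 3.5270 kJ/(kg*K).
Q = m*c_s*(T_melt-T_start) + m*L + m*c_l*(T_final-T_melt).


Q1 (sensible, solid) = 4.1330 * 2.3540 * 9.9160 = 96.4736 kJ
Q2 (latent) = 4.1330 * 373.6800 = 1544.4194 kJ
Q3 (sensible, liquid) = 4.1330 * 3.5270 * 78.4190 = 1143.1209 kJ
Q_total = 2784.0139 kJ

2784.0139 kJ


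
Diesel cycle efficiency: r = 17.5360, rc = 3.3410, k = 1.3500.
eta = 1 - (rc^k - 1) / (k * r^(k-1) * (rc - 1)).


r^(k-1) = 2.7251
rc^k = 5.0960
eta = 0.5244 = 52.4387%

52.4387%


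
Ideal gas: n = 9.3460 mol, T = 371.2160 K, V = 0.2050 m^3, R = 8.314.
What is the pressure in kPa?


P = nRT/V = 9.3460 * 8.314 * 371.2160 / 0.2050
= 28844.4647 / 0.2050 = 140704.7058 Pa = 140.7047 kPa

140.7047 kPa


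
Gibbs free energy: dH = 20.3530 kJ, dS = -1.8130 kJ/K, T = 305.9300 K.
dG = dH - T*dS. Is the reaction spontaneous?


T*dS = 305.9300 * -1.8130 = -554.6511 kJ
dG = 20.3530 + 554.6511 = 575.0041 kJ (non-spontaneous)

dG = 575.0041 kJ, non-spontaneous


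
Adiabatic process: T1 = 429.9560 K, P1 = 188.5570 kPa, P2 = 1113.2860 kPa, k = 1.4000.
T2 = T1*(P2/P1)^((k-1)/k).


(k-1)/k = 0.2857
(P2/P1)^exp = 1.6609
T2 = 429.9560 * 1.6609 = 714.0960 K

714.0960 K


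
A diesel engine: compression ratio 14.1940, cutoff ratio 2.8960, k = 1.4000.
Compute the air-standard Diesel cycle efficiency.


r^(k-1) = 2.8896
rc^k = 4.4312
eta = 0.5527 = 55.2664%

55.2664%


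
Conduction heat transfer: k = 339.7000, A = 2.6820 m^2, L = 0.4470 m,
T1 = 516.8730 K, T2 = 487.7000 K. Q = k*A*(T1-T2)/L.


dT = 29.1730 K
Q = 339.7000 * 2.6820 * 29.1730 / 0.4470 = 59460.4086 W

59460.4086 W


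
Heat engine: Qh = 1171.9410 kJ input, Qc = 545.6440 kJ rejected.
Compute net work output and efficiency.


W = 1171.9410 - 545.6440 = 626.2970 kJ
eta = 626.2970 / 1171.9410 = 0.5344 = 53.4410%

W = 626.2970 kJ, eta = 53.4410%


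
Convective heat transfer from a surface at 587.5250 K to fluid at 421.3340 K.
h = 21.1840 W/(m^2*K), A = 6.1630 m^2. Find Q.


dT = 166.1910 K
Q = 21.1840 * 6.1630 * 166.1910 = 21697.3971 W

21697.3971 W


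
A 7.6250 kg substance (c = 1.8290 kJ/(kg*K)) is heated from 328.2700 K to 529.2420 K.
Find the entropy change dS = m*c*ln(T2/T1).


T2/T1 = 1.6122
ln(T2/T1) = 0.4776
dS = 7.6250 * 1.8290 * 0.4776 = 6.6608 kJ/K

6.6608 kJ/K


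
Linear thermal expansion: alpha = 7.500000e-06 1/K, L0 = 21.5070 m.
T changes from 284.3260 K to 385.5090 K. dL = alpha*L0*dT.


dT = 101.1830 K
dL = 7.500000e-06 * 21.5070 * 101.1830 = 0.016321 m
L_final = 21.523321 m

dL = 0.016321 m
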